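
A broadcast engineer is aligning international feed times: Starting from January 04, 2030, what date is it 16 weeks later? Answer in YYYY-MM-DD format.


Start: 2030-01-04
Weeks to add: 16
Convert to days: 16 x 7 = 112 days
Add 112 days to 2030-01-04
Result: 2030-04-26

2030-04-26


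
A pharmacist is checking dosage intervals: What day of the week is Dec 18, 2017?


Date: 2017-12-18
January 1, 2017 is a Sunday
Day of year: 352
Offset from Jan 1: 351 days
351 mod 7 = 1
Result: Monday

Monday


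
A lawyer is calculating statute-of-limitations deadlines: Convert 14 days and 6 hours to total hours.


Days: 14
Extra hours: 6
Hours per day: 24
Days to hours: 14 x 24 = 336
Total: 336 + 6 = 342

342


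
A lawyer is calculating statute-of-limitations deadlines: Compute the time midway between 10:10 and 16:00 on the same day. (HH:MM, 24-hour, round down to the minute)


Start time: 10:10 = 610 minutes from midnight
End time: 16:00 = 960 minutes from midnight
Sum: 610 + 960 = 1570
Midpoint: 1570 / 2 = 785 minutes
Convert: 785 / 60 = 13 hours, 5 minutes
Result: 13:05

13:05


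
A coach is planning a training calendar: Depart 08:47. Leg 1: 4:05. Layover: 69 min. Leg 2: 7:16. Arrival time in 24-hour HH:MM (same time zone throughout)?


Depart: 08:47
Leg 1: +245 min -> 12:52
Layover: +69 min -> 14:01
Leg 2: +436 min -> 21:17
Total travel: 750 minutes = 12h 30m
Arrival: 21:17

21:17


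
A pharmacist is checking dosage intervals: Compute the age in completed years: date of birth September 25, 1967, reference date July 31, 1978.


Birth: 1967-09-25
Reference: 1978-07-31
Year difference: 1978 - 1967 = 11
Has birthday (09-25) occurred by 07-31? No
Birthday not yet reached this year -> subtract 1
Age in full years: 10

10


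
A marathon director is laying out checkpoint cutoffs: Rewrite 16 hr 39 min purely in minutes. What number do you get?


Hours: 16
Extra minutes: 39
Minutes per hour: 60
Hours to minutes: 16 x 60 = 960
Total: 960 + 39 = 999

999


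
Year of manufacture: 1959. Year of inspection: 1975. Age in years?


Birth year: 1959
Current year: 1975
Age = current year - birth year
Age = 1975 - 1959 = 16

16


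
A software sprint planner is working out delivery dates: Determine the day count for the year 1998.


Year: 1998
Check leap year rules:
Divisible by 4? No
1998 is not a leap year
Days: 365

365


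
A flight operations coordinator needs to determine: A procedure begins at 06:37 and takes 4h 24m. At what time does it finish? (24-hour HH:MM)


Start time: 06:37
Adding: 4 hours 24 minutes
Minutes: 37 + 24 = 61
Minute overflow: 61 >= 60, so carry 1 hour, minutes = 1
Hours: 6 + 4 + 1 = 11
Result: 11:01

11:01


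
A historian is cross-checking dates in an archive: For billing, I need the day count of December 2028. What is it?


Month: December
Year: 2028
December is a 31-day month
Total: 31 days

31


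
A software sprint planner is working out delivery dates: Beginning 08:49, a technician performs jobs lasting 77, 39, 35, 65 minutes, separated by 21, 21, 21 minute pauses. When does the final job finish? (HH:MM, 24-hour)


Start: 08:49 = 529 min from midnight
  after task 1 (77 min): 10:06
  after break (21 min): 10:27
  after task 2 (39 min): 11:06
  after break (21 min): 11:27
  after task 3 (35 min): 12:02
  after break (21 min): 12:23
  after task 4 (65 min): 13:28
Total elapsed: 279 minutes
End time: 13:28

13:28


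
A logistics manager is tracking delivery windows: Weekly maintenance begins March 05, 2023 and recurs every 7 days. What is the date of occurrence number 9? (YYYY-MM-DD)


First occurrence: 2023-03-05 (occurrence 1)
Each occurrence is 7 days after the previous.
Occurrence 9 is 8 weeks after the first.
8 weeks = 56 days
2023-03-05 + 56 days = 2023-04-30

2023-04-30


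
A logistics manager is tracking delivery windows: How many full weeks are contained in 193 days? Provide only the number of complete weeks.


Total days: 193
Days per week: 7
Division: 193 / 7 = 27 remainder 4
Complete weeks: 27
Remaining days: 4

27


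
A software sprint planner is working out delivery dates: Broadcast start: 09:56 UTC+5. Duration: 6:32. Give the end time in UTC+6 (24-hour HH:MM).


Start: 09:56 in UTC+5
Step 1 - add duration:
  minutes: 56 + 32 = 88 (carry 1h)
  hours: 9 + 6 + 1 = 16
  end in UTC+5: 16:28
Step 2 - convert UTC+5 -> UTC+6:
  offset difference: 6 - (5) = 1 hours
  16 + (1) = 17 -> mod 24 = 17
Result: 17:28 in UTC+6

17:28


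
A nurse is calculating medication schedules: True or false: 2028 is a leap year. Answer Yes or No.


Year: 2028
Divisible by 4? 2028 / 4 = 507.0 -> Yes
Divisible by 100? 2028 / 100 = 20.28 -> No
Divisible by 4 but not 100, so it IS a leap year

Yes


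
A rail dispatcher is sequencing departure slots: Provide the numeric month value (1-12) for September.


Calendar month order:
8. August
9. September <--
10. October
September is month number 9

9


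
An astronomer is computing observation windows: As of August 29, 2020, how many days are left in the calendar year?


Start: August 29, 2020
End: December 31, 2020
Days left in August: 2
September: 30
October: 31
November: 30
December: 31
Sum of remaining months: 122
Total: 2 + 122 = 124

124


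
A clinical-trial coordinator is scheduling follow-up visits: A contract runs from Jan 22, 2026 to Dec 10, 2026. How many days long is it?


Start date: 2026-01-22
End date: 2026-12-10
Jan 2026: +10 days
Feb 2026: +28 days
Mar 2026: +31 days
... (9 more months)
Total: 322 days

322


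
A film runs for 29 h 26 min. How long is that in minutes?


Hours: 29
Minutes: 26
Convert hours to minutes: 29 x 60 = 1740
Add remaining minutes: 1740 + 26 = 1766

1766


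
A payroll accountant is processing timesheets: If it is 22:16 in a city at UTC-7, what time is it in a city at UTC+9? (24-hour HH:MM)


Local time: 22:16 at UTC-7 (offset -7h)
Target zone: UTC+9 (offset 9h)
Difference: 9 - (-7) = 16 hours
Calculation: 22 + (16) = 38
Wraparound: (38) mod 24 = 14
Result: 14:16

14:16


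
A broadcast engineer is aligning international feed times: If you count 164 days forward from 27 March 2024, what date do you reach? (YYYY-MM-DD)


Start: 2024-03-27
Adding 164 days
Days remaining in March: 4
After March: 160 days still to add
April 2024: 30 days, 130 remaining
May 2024: 31 days, 99 remaining
June 2024: 30 days, 69 remaining
July 2024: 31 days, 38 remaining
Result: 2024-09-07

2024-09-07


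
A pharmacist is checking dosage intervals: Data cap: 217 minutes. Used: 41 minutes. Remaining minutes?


Total budget: 217 minutes
Time used: 41 minutes
Remaining: 217 - 41 = 176 minutes
Percent used: 18.9%
Percent remaining: 81.1%

176


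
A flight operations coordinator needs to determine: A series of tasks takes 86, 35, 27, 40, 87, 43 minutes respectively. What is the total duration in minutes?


Durations: 86, 35, 27, 40, 87, 43
Running sum: 86
+ 35 = 121
+ 27 = 148
+ 40 = 188
+ 87 = 275
+ 43 = 318
Total duration: 318 minutes
That is 5 hours and 18 minutes

318


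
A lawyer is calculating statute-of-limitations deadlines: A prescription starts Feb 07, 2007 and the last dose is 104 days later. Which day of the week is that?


Start: 2007-02-07 (Wednesday)
Step 1 - find target date: add 104 days
  2007-02-07 + 104 days = 2007-05-22
Step 2 - day of week:
  104 mod 7 = 6
  Wednesday + 6 days -> Tuesday
Result: Tuesday (2007-05-22)

Tuesday


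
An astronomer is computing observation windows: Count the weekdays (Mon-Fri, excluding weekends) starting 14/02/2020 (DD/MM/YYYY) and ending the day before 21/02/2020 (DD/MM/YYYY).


Start: 2020-02-14 (Friday)
End (exclusive): 2020-02-21 (Friday)
Total calendar days: 7
Full weeks: 7 // 7 = 1 -> 5 weekdays
Remaining 0 days starting on Friday:
Total business days: 5 + 0 = 5

5


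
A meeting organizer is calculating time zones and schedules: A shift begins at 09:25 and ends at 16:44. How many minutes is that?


Start time: 09:25 = 565 minutes from midnight
End time: 16:44 = 1004 minutes from midnight
Difference: 1004 - 565 = 439 minutes
That is 7 hours and 19 minutes

439


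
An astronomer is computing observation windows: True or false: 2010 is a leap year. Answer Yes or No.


Year: 2010
Divisible by 4? 2010 / 4 = 502.5 -> No
Not divisible by 4, so NOT a leap year

No


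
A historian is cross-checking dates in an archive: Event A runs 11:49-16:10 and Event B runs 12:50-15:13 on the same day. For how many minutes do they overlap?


Interval A: [709, 970] minutes from midnight
Interval B: [770, 913] minutes from midnight
Overlap start = max(709, 770) = 770
Overlap end = min(970, 913) = 913
Overlap = 913 - 770 = 143 minutes

143


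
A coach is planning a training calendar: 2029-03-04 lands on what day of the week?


Date: 2029-03-04
January 1, 2029 is a Monday
Day of year: 63
Offset from Jan 1: 62 days
62 mod 7 = 6
Result: Sunday

Sunday


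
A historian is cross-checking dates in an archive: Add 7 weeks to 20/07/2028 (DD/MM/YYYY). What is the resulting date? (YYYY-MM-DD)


Start: 2028-07-20
Weeks to add: 7
Convert to days: 7 x 7 = 49 days
Add 49 days to 2028-07-20
Result: 2028-09-07

2028-09-07


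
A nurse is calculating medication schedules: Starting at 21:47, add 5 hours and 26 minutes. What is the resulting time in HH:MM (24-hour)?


Start time: 21:47
Adding: 5 hours 26 minutes
Minutes: 47 + 26 = 73
Minute overflow: 73 >= 60, so carry 1 hour, minutes = 13
Hours: 21 + 5 + 1 = 27
Hour wraparound: 27 mod 24 = 3
Result: 03:13

03:13


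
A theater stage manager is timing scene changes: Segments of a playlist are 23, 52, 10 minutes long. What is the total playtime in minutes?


Durations: 23, 52, 10
Running sum: 23
+ 52 = 75
+ 10 = 85
Total duration: 85 minutes
That is 1 hours and 25 minutes

85


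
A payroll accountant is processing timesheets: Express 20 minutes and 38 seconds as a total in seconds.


Minutes: 20
Seconds: 38
Convert minutes to seconds: 20 x 60 = 1200
Add remaining seconds: 1200 + 38 = 1238

1238


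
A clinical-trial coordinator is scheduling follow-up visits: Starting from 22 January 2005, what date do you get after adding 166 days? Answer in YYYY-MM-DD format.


Start: 2005-01-22
Adding 166 days
Days remaining in January: 9
After January: 157 days still to add
February 2005: 28 days, 129 remaining
March 2005: 31 days, 98 remaining
April 2005: 30 days, 68 remaining
May 2005: 31 days, 37 remaining
Result: 2005-07-07

2005-07-07


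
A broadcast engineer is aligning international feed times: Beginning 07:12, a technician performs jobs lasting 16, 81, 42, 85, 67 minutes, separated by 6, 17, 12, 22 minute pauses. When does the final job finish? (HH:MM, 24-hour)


Start: 07:12 = 432 min from midnight
  after task 1 (16 min): 07:28
  after break (6 min): 07:34
  after task 2 (81 min): 08:55
  after break (17 min): 09:12
  after task 3 (42 min): 09:54
  after break (12 min): 10:06
  after task 4 (85 min): 11:31
  after break (22 min): 11:53
  after task 5 (67 min): 13:00
Total elapsed: 348 minutes
End time: 13:00

13:00


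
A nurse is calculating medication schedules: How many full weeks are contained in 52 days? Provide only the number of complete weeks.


Total days: 52
Days per week: 7
Division: 52 / 7 = 7 remainder 3
Complete weeks: 7
Remaining days: 3

7


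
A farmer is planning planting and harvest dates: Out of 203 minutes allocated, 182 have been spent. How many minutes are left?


Total budget: 203 minutes
Time used: 182 minutes
Remaining: 203 - 182 = 21 minutes
Percent used: 89.7%
Percent remaining: 10.3%

21


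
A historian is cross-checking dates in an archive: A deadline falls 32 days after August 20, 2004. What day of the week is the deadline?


Start: 2004-08-20 (Friday)
Step 1 - find target date: add 32 days
  2004-08-20 + 32 days = 2004-09-21
Step 2 - day of week:
  32 mod 7 = 4
  Friday + 4 days -> Tuesday
Result: Tuesday (2004-09-21)

Tuesday


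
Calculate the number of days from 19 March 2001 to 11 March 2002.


Start date: 2001-03-19
End date: 2002-03-11
Mar 2001: +13 days
Apr 2001: +30 days
May 2001: +31 days
... (10 more months)
Total: 357 days

357


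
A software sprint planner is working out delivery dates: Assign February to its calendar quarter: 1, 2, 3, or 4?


Month: February (month 2)
Q1: January-March (months 1-3)
Q2: April-June (months 4-6)
Q3: July-September (months 7-9)
Q4: October-December (months 10-12)
Month 2 falls in Q1

1


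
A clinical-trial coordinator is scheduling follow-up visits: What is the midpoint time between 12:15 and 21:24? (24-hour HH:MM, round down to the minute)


Start time: 12:15 = 735 minutes from midnight
End time: 21:24 = 1284 minutes from midnight
Sum: 735 + 1284 = 2019
Midpoint: 2019 / 2 = 1009 minutes
Convert: 1009 / 60 = 16 hours, 49 minutes
Result: 16:49

16:49


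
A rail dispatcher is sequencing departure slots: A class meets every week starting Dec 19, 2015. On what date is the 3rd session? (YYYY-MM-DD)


First occurrence: 2015-12-19 (occurrence 1)
Each occurrence is 7 days after the previous.
Occurrence 3 is 2 weeks after the first.
2 weeks = 14 days
2015-12-19 + 14 days = 2016-01-02

2016-01-02


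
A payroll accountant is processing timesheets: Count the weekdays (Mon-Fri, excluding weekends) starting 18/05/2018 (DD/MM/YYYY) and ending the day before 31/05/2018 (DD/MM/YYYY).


Start: 2018-05-18 (Friday)
End (exclusive): 2018-05-31 (Thursday)
Total calendar days: 13
Full weeks: 13 // 7 = 1 -> 5 weekdays
Remaining 6 days starting on Friday:
  Fri(w), Sat(-), Sun(-), Mon(w), Tue(w), Wed(w) -> 4 weekdays
Total business days: 5 + 4 = 9

9


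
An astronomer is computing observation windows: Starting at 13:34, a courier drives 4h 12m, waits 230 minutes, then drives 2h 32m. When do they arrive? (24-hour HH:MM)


Depart: 13:34
Leg 1: +252 min -> 17:46
Layover: +230 min -> 21:36
Leg 2: +152 min -> 00:08
Total travel: 634 minutes = 10h 34m
Arrival: 00:08

00:08


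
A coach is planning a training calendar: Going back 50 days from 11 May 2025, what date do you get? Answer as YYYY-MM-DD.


Start: 2025-05-11
Subtracting 50 days
Days already passed in May: 11
After going back through May: 39 more days to subtract
April 2025: 30 days, 9 remaining
March 2025 has 31 days, need 9
Result: 2025-03-22

2025-03-22


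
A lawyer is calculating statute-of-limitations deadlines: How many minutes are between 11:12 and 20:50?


Start time: 11:12 = 672 minutes from midnight
End time: 20:50 = 1250 minutes from midnight
Difference: 1250 - 672 = 578 minutes
That is 9 hours and 38 minutes

578


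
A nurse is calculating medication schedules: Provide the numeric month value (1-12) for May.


Calendar month order:
4. April
5. May <--
6. June
May is month number 5

5


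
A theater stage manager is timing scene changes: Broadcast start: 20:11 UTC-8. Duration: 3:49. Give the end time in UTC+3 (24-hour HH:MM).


Start: 20:11 in UTC-8
Step 1 - add duration:
  minutes: 11 + 49 = 60 (carry 1h)
  hours: 20 + 3 + 1 = 24
  end in UTC-8: 00:00
Step 2 - convert UTC-8 -> UTC+3:
  offset difference: 3 - (-8) = 11 hours
  0 + (11) = 11 -> mod 24 = 11
Result: 11:00 in UTC+3

11:00


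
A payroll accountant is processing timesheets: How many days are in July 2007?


Month: July
Year: 2007
July is a 31-day month
Total: 31 days

31


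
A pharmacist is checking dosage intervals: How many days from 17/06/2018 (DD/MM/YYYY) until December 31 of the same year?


Start: June 17, 2018
End: December 31, 2018
Days left in June: 13
July: 31
August: 31
September: 30
October: 31
... plus remaining months
Sum of remaining months: 184
Total: 13 + 184 = 197

197


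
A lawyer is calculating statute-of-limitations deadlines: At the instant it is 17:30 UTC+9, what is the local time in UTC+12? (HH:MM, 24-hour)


Local time: 17:30 at UTC+9 (offset 9h)
Target zone: UTC+12 (offset 12h)
Difference: 12 - (9) = 3 hours
Calculation: 17 + (3) = 20
Result: 20:30

20:30


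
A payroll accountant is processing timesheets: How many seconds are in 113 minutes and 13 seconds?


Minutes: 113
Extra seconds: 13
Seconds per minute: 60
Minutes to seconds: 113 x 60 = 6780
Total: 6780 + 13 = 6793

6793


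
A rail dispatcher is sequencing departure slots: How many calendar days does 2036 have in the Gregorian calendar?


Year: 2036
Check leap year rules:
Divisible by 4? Yes
Divisible by 100? No
2036 is a leap year
Days: 366

366


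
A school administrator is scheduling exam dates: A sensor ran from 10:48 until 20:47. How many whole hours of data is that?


Start: 10:48
End: 20:47
Hour difference: 20 - 10 = 10 hours
Minute difference: 47 - 48 = -1 minutes
Total minutes: 599
Complete hours: 599 / 60 = 9 (remainder 59)

9


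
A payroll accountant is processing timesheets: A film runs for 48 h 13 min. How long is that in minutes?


Hours: 48
Minutes: 13
Convert hours to minutes: 48 x 60 = 2880
Add remaining minutes: 2880 + 13 = 2893

2893


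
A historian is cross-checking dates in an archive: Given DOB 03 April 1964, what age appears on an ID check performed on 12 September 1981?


Birth: 1964-04-03
Reference: 1981-09-12
Year difference: 1981 - 1964 = 17
Has birthday (04-03) occurred by 09-12? Yes
Age in full years: 17

17


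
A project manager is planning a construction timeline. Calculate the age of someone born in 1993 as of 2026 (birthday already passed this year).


Birth year: 1993
Current year: 2026
Age = current year - birth year
Age = 2026 - 1993 = 33

33


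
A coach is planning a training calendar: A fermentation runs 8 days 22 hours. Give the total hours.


Days: 8
Extra hours: 22
Hours per day: 24
Days to hours: 8 x 24 = 192
Total: 192 + 22 = 214

214


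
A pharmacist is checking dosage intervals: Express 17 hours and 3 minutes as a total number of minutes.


Hours: 17
Extra minutes: 3
Minutes per hour: 60
Hours to minutes: 17 x 60 = 1020
Total: 1020 + 3 = 1023

1023


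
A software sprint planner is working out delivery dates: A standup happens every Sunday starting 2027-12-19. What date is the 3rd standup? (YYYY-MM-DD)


First occurrence: 2027-12-19 (occurrence 1)
Each occurrence is 7 days after the previous.
Occurrence 3 is 2 weeks after the first.
2 weeks = 14 days
2027-12-19 + 14 days = 2028-01-02

2028-01-02


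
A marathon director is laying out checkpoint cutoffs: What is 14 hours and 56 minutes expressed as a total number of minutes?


Hours: 14
Minutes: 56
Convert hours to minutes: 14 x 60 = 840
Add remaining minutes: 840 + 56 = 896

896


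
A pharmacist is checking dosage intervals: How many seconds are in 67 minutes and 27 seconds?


Minutes: 67
Extra seconds: 27
Seconds per minute: 60
Minutes to seconds: 67 x 60 = 4020
Total: 4020 + 27 = 4047

4047


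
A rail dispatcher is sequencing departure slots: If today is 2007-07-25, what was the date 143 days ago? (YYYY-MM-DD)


Start: 2007-07-25
Subtracting 143 days
Days already passed in July: 25
After going back through July: 118 more days to subtract
June 2007: 30 days, 88 remaining
May 2007: 31 days, 57 remaining
April 2007: 30 days, 27 remaining
March 2007 has 31 days, need 27
Result: 2007-03-04

2007-03-04


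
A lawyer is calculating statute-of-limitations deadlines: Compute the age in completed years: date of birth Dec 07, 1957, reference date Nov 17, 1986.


Birth: 1957-12-07
Reference: 1986-11-17
Year difference: 1986 - 1957 = 29
Has birthday (12-07) occurred by 11-17? No
Birthday not yet reached this year -> subtract 1
Age in full years: 28

28


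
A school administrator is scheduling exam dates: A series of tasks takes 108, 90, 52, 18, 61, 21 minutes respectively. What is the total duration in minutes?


Durations: 108, 90, 52, 18, 61, 21
Running sum: 108
+ 90 = 198
+ 52 = 250
+ 18 = 268
+ 61 = 329
+ 21 = 350
Total duration: 350 minutes
That is 5 hours and 50 minutes

350


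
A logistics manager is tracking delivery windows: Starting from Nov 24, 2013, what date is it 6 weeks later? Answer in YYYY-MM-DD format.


Start: 2013-11-24
Weeks to add: 6
Convert to days: 6 x 7 = 42 days
Add 42 days to 2013-11-24
Result: 2014-01-05

2014-01-05


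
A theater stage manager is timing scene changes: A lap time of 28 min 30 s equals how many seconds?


Minutes: 28
Seconds: 30
Convert minutes to seconds: 28 x 60 = 1680
Add remaining seconds: 1680 + 30 = 1710

1710


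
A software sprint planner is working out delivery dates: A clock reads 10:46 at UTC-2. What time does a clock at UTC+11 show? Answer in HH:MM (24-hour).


Local time: 10:46 at UTC-2 (offset -2h)
Target zone: UTC+11 (offset 11h)
Difference: 11 - (-2) = 13 hours
Calculation: 10 + (13) = 23
Result: 23:46

23:46


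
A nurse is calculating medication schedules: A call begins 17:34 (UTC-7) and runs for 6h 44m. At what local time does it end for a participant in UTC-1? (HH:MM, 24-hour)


Start: 17:34 in UTC-7
Step 1 - add duration:
  minutes: 34 + 44 = 78 (carry 1h)
  hours: 17 + 6 + 1 = 24
  end in UTC-7: 00:18
Step 2 - convert UTC-7 -> UTC-1:
  offset difference: -1 - (-7) = 6 hours
  0 + (6) = 6 -> mod 24 = 6
Result: 06:18 in UTC-1

06:18


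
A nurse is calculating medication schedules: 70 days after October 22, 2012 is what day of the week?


Start: 2012-10-22 (Monday)
Step 1 - find target date: add 70 days
  2012-10-22 + 70 days = 2012-12-31
Step 2 - day of week:
  70 mod 7 = 0
  Monday + 0 days -> Monday
Result: Monday (2012-12-31)

Monday


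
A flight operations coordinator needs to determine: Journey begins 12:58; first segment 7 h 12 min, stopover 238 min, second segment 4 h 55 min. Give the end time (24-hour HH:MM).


Depart: 12:58
Leg 1: +432 min -> 20:10
Layover: +238 min -> 00:08
Leg 2: +295 min -> 05:03
Total travel: 965 minutes = 16h 5m
Arrival: 05:03

05:03


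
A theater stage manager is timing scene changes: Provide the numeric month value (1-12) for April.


Calendar month order:
3. March
4. April <--
5. May
April is month number 4

4


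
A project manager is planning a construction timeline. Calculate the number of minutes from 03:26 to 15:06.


Start time: 03:26 = 206 minutes from midnight
End time: 15:06 = 906 minutes from midnight
Difference: 906 - 206 = 700 minutes
That is 11 hours and 40 minutes

700


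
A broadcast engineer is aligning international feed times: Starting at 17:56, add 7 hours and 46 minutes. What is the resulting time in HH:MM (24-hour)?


Start time: 17:56
Adding: 7 hours 46 minutes
Minutes: 56 + 46 = 102
Minute overflow: 102 >= 60, so carry 1 hour, minutes = 42
Hours: 17 + 7 + 1 = 25
Hour wraparound: 25 mod 24 = 1
Result: 01:42

01:42


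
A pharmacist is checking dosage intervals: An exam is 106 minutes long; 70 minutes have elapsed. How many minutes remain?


Total budget: 106 minutes
Time used: 70 minutes
Remaining: 106 - 70 = 36 minutes
Percent used: 66.0%
Percent remaining: 34.0%

36


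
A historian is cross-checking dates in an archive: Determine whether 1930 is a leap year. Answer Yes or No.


Year: 1930
Divisible by 4? 1930 / 4 = 482.5 -> No
Not divisible by 4, so NOT a leap year

No


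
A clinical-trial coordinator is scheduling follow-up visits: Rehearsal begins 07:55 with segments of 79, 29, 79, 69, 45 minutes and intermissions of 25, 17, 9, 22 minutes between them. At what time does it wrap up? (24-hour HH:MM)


Start: 07:55 = 475 min from midnight
  after task 1 (79 min): 09:14
  after break (25 min): 09:39
  after task 2 (29 min): 10:08
  after break (17 min): 10:25
  after task 3 (79 min): 11:44
  after break (9 min): 11:53
  after task 4 (69 min): 13:02
  after break (22 min): 13:24
  after task 5 (45 min): 14:09
Total elapsed: 374 minutes
End time: 14:09

14:09


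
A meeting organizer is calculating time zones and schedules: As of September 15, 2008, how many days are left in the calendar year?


Start: September 15, 2008
End: December 31, 2008
Days left in September: 15
October: 31
November: 30
December: 31
Sum of remaining months: 92
Total: 15 + 92 = 107

107


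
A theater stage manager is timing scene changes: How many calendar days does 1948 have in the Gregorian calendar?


Year: 1948
Check leap year rules:
Divisible by 4? Yes
Divisible by 100? No
1948 is a leap year
Days: 366

366


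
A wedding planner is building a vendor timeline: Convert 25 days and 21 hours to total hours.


Days: 25
Extra hours: 21
Hours per day: 24
Days to hours: 25 x 24 = 600
Total: 600 + 21 = 621

621


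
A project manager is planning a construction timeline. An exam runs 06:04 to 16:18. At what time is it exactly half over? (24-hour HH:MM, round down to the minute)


Start time: 06:04 = 364 minutes from midnight
End time: 16:18 = 978 minutes from midnight
Sum: 364 + 978 = 1342
Midpoint: 1342 / 2 = 671 minutes
Convert: 671 / 60 = 11 hours, 11 minutes
Result: 11:11

11:11


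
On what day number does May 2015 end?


Month: May
Year: 2015
May is a 31-day month
Total: 31 days

31


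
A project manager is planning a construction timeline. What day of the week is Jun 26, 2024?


Date: 2024-06-26
January 1, 2024 is a Monday
Day of year: 178
Offset from Jan 1: 177 days
177 mod 7 = 2
Result: Wednesday

Wednesday


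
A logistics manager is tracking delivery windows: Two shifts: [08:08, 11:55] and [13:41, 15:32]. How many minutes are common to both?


Interval A: [488, 715] minutes from midnight
Interval B: [821, 932] minutes from midnight
Overlap start = max(488, 821) = 821
Overlap end = min(715, 932) = 715
End <= start, so the intervals do not overlap: 0 minutes

0


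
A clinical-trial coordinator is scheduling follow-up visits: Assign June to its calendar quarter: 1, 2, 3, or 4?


Month: June (month 6)
Q1: January-March (months 1-3)
Q2: April-June (months 4-6)
Q3: July-September (months 7-9)
Q4: October-December (months 10-12)
Month 6 falls in Q2

2


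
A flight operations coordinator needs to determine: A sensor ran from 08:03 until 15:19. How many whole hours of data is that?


Start: 08:03
End: 15:19
Hour difference: 15 - 8 = 7 hours
Minute difference: 19 - 3 = 16 minutes
Total minutes: 436
Complete hours: 436 / 60 = 7 (remainder 16)

7


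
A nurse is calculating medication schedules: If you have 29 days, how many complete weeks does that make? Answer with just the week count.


Total days: 29
Days per week: 7
Division: 29 / 7 = 4 remainder 1
Complete weeks: 4
Remaining days: 1

4


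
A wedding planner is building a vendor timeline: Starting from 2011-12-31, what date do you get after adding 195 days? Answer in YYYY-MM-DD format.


Start: 2011-12-31
Adding 195 days
Days remaining in December: 0
After December: 195 days still to add
January 2012: 31 days, 164 remaining
February 2012: 29 days, 135 remaining
March 2012: 31 days, 104 remaining
April 2012: 30 days, 74 remaining
Result: 2012-07-13

2012-07-13


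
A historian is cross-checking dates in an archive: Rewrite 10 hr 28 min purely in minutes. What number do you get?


Hours: 10
Extra minutes: 28
Minutes per hour: 60
Hours to minutes: 10 x 60 = 600
Total: 600 + 28 = 628

628


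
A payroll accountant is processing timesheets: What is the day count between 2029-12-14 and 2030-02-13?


Start date: 2029-12-14
End date: 2030-02-13
Dec 2029: +18 days
Jan 2030: +31 days
Feb 2030: +12 days
Total: 61 days

61


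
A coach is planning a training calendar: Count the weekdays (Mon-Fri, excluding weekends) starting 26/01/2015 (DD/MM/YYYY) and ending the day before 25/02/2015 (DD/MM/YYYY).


Start: 2015-01-26 (Monday)
End (exclusive): 2015-02-25 (Wednesday)
Total calendar days: 30
Full weeks: 30 // 7 = 4 -> 20 weekdays
Remaining 2 days starting on Monday:
  Mon(w), Tue(w) -> 2 weekdays
Total business days: 20 + 2 = 22

22


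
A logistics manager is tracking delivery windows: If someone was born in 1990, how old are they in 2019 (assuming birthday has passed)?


Birth year: 1990
Current year: 2019
Age = current year - birth year
Age = 2019 - 1990 = 29

29


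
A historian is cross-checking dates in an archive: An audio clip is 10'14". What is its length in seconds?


Minutes: 10
Seconds: 14
Convert minutes to seconds: 10 x 60 = 600
Add remaining seconds: 600 + 14 = 614

614


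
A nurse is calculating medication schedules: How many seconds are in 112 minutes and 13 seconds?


Minutes: 112
Extra seconds: 13
Seconds per minute: 60
Minutes to seconds: 112 x 60 = 6720
Total: 6720 + 13 = 6733

6733


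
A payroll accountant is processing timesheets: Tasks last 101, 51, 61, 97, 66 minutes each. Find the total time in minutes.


Durations: 101, 51, 61, 97, 66
Running sum: 101
+ 51 = 152
+ 61 = 213
+ 97 = 310
+ 66 = 376
Total duration: 376 minutes
That is 6 hours and 16 minutes

376


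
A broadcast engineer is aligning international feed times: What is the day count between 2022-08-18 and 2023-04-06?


Start date: 2022-08-18
End date: 2023-04-06
Aug 2022: +14 days
Sep 2022: +30 days
Oct 2022: +31 days
... (6 more months)
Total: 231 days

231


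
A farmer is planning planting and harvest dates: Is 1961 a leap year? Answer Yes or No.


Year: 1961
Divisible by 4? 1961 / 4 = 490.25 -> No
Not divisible by 4, so NOT a leap year

No


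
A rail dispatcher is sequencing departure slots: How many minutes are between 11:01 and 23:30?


Start time: 11:01 = 661 minutes from midnight
End time: 23:30 = 1410 minutes from midnight
Difference: 1410 - 661 = 749 minutes
That is 12 hours and 29 minutes

749


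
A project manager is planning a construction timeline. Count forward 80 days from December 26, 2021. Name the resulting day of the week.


Start: 2021-12-26 (Sunday)
Step 1 - find target date: add 80 days
  2021-12-26 + 80 days = 2022-03-16
Step 2 - day of week:
  80 mod 7 = 3
  Sunday + 3 days -> Wednesday
Result: Wednesday (2022-03-16)

Wednesday


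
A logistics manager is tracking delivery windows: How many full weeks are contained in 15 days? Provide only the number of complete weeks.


Total days: 15
Days per week: 7
Division: 15 / 7 = 2 remainder 1
Complete weeks: 2
Remaining days: 1

2


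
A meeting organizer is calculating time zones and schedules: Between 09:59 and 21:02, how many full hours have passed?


Start: 09:59
End: 21:02
Hour difference: 21 - 9 = 12 hours
Minute difference: 2 - 59 = -57 minutes
Total minutes: 663
Complete hours: 663 / 60 = 11 (remainder 3)

11


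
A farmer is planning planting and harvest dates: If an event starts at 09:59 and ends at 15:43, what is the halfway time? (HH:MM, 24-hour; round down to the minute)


Start time: 09:59 = 599 minutes from midnight
End time: 15:43 = 943 minutes from midnight
Sum: 599 + 943 = 1542
Midpoint: 1542 / 2 = 771 minutes
Convert: 771 / 60 = 12 hours, 51 minutes
Result: 12:51

12:51


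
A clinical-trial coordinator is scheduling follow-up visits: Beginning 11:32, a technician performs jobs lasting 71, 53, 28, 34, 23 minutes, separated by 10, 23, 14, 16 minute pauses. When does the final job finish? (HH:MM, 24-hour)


Start: 11:32 = 692 min from midnight
  after task 1 (71 min): 12:43
  after break (10 min): 12:53
  after task 2 (53 min): 13:46
  after break (23 min): 14:09
  after task 3 (28 min): 14:37
  after break (14 min): 14:51
  after task 4 (34 min): 15:25
  after break (16 min): 15:41
  after task 5 (23 min): 16:04
Total elapsed: 272 minutes
End time: 16:04

16:04


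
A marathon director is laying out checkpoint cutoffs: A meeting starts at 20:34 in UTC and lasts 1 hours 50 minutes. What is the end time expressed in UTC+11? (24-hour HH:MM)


Start: 20:34 in UTC
Step 1 - add duration:
  minutes: 34 + 50 = 84 (carry 1h)
  hours: 20 + 1 + 1 = 22
  end in UTC: 22:24
Step 2 - convert UTC -> UTC+11:
  offset difference: 11 - (0) = 11 hours
  22 + (11) = 33 -> mod 24 = 9
Result: 09:24 in UTC+11

09:24


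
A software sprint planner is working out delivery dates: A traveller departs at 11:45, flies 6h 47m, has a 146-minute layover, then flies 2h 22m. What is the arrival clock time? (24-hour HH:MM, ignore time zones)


Depart: 11:45
Leg 1: +407 min -> 18:32
Layover: +146 min -> 20:58
Leg 2: +142 min -> 23:20
Total travel: 695 minutes = 11h 35m
Arrival: 23:20

23:20


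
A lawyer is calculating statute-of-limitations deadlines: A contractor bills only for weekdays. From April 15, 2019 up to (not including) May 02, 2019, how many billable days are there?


Start: 2019-04-15 (Monday)
End (exclusive): 2019-05-02 (Thursday)
Total calendar days: 17
Full weeks: 17 // 7 = 2 -> 10 weekdays
Remaining 3 days starting on Monday:
  Mon(w), Tue(w), Wed(w) -> 3 weekdays
Total business days: 10 + 3 = 13

13


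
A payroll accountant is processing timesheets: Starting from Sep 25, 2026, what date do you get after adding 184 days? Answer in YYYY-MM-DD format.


Start: 2026-09-25
Adding 184 days
Days remaining in September: 5
After September: 179 days still to add
October 2026: 31 days, 148 remaining
November 2026: 30 days, 118 remaining
December 2026: 31 days, 87 remaining
January 2027: 31 days, 56 remaining
Result: 2027-03-28

2027-03-28


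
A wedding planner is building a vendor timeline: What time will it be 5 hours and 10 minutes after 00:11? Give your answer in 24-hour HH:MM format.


Start time: 00:11
Adding: 5 hours 10 minutes
Minutes: 11 + 10 = 21
Hours: 0 + 5 + 0 = 5
Result: 05:21

05:21


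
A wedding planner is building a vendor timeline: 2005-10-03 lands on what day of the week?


Date: 2005-10-03
January 1, 2005 is a Saturday
Day of year: 276
Offset from Jan 1: 275 days
275 mod 7 = 2
Result: Monday

Monday


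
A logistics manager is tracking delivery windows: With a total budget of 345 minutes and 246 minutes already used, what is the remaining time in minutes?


Total budget: 345 minutes
Time used: 246 minutes
Remaining: 345 - 246 = 99 minutes
Percent used: 71.3%
Percent remaining: 28.7%

99


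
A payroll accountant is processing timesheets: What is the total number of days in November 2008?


Month: November
Year: 2008
November is a 30-day month
Total: 30 days

30


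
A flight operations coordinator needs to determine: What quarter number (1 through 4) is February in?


Month: February (month 2)
Q1: January-March (months 1-3)
Q2: April-June (months 4-6)
Q3: July-September (months 7-9)
Q4: October-December (months 10-12)
Month 2 falls in Q1

1


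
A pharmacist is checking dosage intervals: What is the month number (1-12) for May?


Calendar month order:
4. April
5. May <--
6. June
May is month number 5

5


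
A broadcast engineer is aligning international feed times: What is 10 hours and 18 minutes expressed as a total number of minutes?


Hours: 10
Minutes: 18
Convert hours to minutes: 10 x 60 = 600
Add remaining minutes: 600 + 18 = 618

618


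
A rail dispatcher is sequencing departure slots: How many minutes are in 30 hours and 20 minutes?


Hours: 30
Extra minutes: 20
Minutes per hour: 60
Hours to minutes: 30 x 60 = 1800
Total: 1800 + 20 = 1820

1820


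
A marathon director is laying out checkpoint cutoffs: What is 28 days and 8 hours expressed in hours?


Days: 28
Extra hours: 8
Hours per day: 24
Days to hours: 28 x 24 = 672
Total: 672 + 8 = 680

680


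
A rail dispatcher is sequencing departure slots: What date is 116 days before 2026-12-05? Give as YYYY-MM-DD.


Start: 2026-12-05
Subtracting 116 days
Days already passed in December: 5
After going back through December: 111 more days to subtract
November 2026: 30 days, 81 remaining
October 2026: 31 days, 50 remaining
September 2026: 30 days, 20 remaining
August 2026 has 31 days, need 20
Result: 2026-08-11

2026-08-11


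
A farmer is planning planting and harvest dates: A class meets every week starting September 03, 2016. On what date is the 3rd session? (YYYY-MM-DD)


First occurrence: 2016-09-03 (occurrence 1)
Each occurrence is 7 days after the previous.
Occurrence 3 is 2 weeks after the first.
2 weeks = 14 days
2016-09-03 + 14 days = 2016-09-17

2016-09-17


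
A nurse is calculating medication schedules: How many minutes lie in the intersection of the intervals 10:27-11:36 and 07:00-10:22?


Interval A: [627, 696] minutes from midnight
Interval B: [420, 622] minutes from midnight
Overlap start = max(627, 420) = 627
Overlap end = min(696, 622) = 622
End <= start, so the intervals do not overlap: 0 minutes

0


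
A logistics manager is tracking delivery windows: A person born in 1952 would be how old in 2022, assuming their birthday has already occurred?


Birth year: 1952
Current year: 2022
Age = current year - birth year
Age = 2022 - 1952 = 70

70


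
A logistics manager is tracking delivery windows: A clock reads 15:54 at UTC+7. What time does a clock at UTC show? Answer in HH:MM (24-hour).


Local time: 15:54 at UTC+7 (offset 7h)
Target zone: UTC (offset 0h)
Difference: 0 - (7) = -7 hours
Calculation: 15 + (-7) = 8
Result: 08:54

08:54


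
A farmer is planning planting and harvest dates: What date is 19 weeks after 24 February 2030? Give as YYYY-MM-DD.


Start: 2030-02-24
Weeks to add: 19
Convert to days: 19 x 7 = 133 days
Add 133 days to 2030-02-24
Result: 2030-07-07

2030-07-07


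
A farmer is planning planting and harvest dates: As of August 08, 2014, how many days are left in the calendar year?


Start: August 08, 2014
End: December 31, 2014
Days left in August: 23
September: 30
October: 31
November: 30
December: 31
Sum of remaining months: 122
Total: 23 + 122 = 145

145


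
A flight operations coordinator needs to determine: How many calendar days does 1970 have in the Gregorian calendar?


Year: 1970
Check leap year rules:
Divisible by 4? No
1970 is not a leap year
Days: 365

365


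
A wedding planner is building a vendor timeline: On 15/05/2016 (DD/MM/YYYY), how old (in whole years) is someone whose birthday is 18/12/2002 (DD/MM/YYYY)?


Birth: 2002-12-18
Reference: 2016-05-15
Year difference: 2016 - 2002 = 14
Has birthday (12-18) occurred by 05-15? No
Birthday not yet reached this year -> subtract 1
Age in full years: 13

13


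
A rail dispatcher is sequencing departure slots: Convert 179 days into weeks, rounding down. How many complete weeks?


Total days: 179
Days per week: 7
Division: 179 / 7 = 25 remainder 4
Complete weeks: 25
Remaining days: 4

25


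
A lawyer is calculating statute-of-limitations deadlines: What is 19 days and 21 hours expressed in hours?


Days: 19
Extra hours: 21
Hours per day: 24
Days to hours: 19 x 24 = 456
Total: 456 + 21 = 477

477


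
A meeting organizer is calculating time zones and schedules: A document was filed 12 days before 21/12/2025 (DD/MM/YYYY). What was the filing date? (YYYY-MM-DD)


Start: 2025-12-21
Subtracting 12 days
Days already passed in December: 21
Result: 2025-12-09

2025-12-09


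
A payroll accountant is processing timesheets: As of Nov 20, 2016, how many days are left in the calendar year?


Start: November 20, 2016
End: December 31, 2016
Days left in November: 10
December: 31
Sum of remaining months: 31
Total: 10 + 31 = 41

41


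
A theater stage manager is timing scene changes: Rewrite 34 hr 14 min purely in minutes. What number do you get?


Hours: 34
Extra minutes: 14
Minutes per hour: 60
Hours to minutes: 34 x 60 = 2040
Total: 2040 + 14 = 2054

2054


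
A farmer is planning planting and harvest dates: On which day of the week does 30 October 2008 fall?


Date: 2008-10-30
January 1, 2008 is a Tuesday
Day of year: 304
Offset from Jan 1: 303 days
303 mod 7 = 2
Result: Thursday

Thursday


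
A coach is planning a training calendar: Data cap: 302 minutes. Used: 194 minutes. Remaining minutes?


Total budget: 302 minutes
Time used: 194 minutes
Remaining: 302 - 194 = 108 minutes
Percent used: 64.2%
Percent remaining: 35.8%

108


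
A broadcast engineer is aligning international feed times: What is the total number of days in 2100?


Year: 2100
Check leap year rules:
Divisible by 4? Yes
Divisible by 100? Yes
Divisible by 400? No
2100 is not a leap year
Days: 365

365
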